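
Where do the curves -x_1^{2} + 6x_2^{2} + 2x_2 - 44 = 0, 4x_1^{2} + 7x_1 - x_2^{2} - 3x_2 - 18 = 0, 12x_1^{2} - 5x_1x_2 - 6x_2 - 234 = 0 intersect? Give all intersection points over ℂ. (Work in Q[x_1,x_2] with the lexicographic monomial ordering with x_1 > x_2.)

Compute a lex Gröbner basis by Buchberger's algorithm.
f_1 = -x_1^{2} + 6x_2^{2} + 2x_2 - 44, LT = x_1^{2}.
f_2 = 4x_1^{2} + 7x_1 - x_2^{2} - 3x_2 - 18, LT = x_1^{2}.
f_3 = 12x_1^{2} - 5x_1x_2 - 6x_2 - 234, LT = x_1^{2}.

S(f_1,f_2): lcm = x_1^{2}. S = -\tfrac{7}{4}x_1 - \tfrac{23}{4}x_2^{2} - \tfrac{5}{4}x_2 + \tfrac{97}{2}.
  reduce S modulo (f_1, f_2, f_3):
  remainder -\tfrac{7}{4}x_1 - \tfrac{23}{4}x_2^{2} - \tfrac{5}{4}x_2 + \tfrac{97}{2} ≠ 0; add h_4 = -\tfrac{7}{4}x_1 - \tfrac{23}{4}x_2^{2} - \tfrac{5}{4}x_2 + \tfrac{97}{2} to the basis.

S(f_1,f_3): lcm = x_1^{2}. S = \tfrac{5}{12}x_1x_2 - 6x_2^{2} - \tfrac{3}{2}x_2 + \tfrac{127}{2}.
  reduce S modulo (f_1, f_2, f_3, h_4):
  remainder -\tfrac{115}{84}x_2^{3} - \tfrac{529}{84}x_2^{2} + \tfrac{211}{21}x_2 + \tfrac{127}{2} ≠ 0; add h_5 = -\tfrac{115}{84}x_2^{3} - \tfrac{529}{84}x_2^{2} + \tfrac{211}{21}x_2 + \tfrac{127}{2} to the basis.

S(f_1,h_4): lcm = x_1^{2}. S = -\tfrac{23}{7}x_1x_2^{2} - \tfrac{5}{7}x_1x_2 + \tfrac{194}{7}x_1 - 6x_2^{2} - 2x_2 + 44.
  reduce S modulo (f_1, f_2, f_3, h_4, h_5):
  remainder \tfrac{120626}{1225}x_2^{2} + \tfrac{158184}{1225}x_2 - \tfrac{1560186}{1225} ≠ 0; add h_6 = \tfrac{120626}{1225}x_2^{2} + \tfrac{158184}{1225}x_2 - \tfrac{1560186}{1225} to the basis.

S(h_5,h_6): lcm = x_2^{3}. S = \tfrac{991739}{301565}x_2^{2} + \tfrac{38806523}{6935995}x_2 - \tfrac{5334}{115}.
  reduce S modulo (f_1, f_2, f_3, h_4, h_5, h_6):
  remainder \tfrac{107289907795}{83666133287}x_2 - \tfrac{321869723385}{83666133287} ≠ 0; add h_7 = \tfrac{107289907795}{83666133287}x_2 - \tfrac{321869723385}{83666133287} to the basis.

The other S-polynomials (S(f_2,f_3), S(f_2,h_4), S(f_3,h_4), S(f_1,h_5), S(f_2,h_5), S(f_3,h_5), S(h_4,h_5), S(f_1,h_6), S(f_2,h_6), S(f_3,h_6), S(h_4,h_6), S(f_1,h_7), S(f_2,h_7), S(f_3,h_7), S(h_4,h_7), S(h_5,h_7), S(h_6,h_7)) all reduce to 0 modulo the current basis, so we have a Gröbner basis.
Inter-reduce: drop elements whose leading term is divisible by another's, tail-reduce, and make monic.
Reduced Gröbner basis: {x_1 + 4, x_2 - 3}.

Elimination: the polynomial x_2 - 3 lies in the elimination ideal for x_2, so x_2 ∈ {3}. For each such x_2, the remaining basis elements (now univariate) give the rest of the solution.
  x_2 = 3: the earlier basis element becomes x_1 + 4 = 0, giving x_1 = -4 — point (-4, 3).

{(-4, 3)}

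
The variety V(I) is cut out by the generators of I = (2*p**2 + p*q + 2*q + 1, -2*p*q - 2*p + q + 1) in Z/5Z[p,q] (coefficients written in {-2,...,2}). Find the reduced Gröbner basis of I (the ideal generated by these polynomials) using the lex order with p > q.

f_1 = 2*p**2 + p*q + 2*q + 1, LT = p**2.
f_2 = -2*p*q - 2*p + q + 1, LT = p*q.

S(f_1,f_2): lcm = p**2*q. S = -p**2 - 2*p*q**2 - 2*p*q - 2*p + q**2 - 2*q.
  leading term p**2: subtract (2)·f_1 from -p**2 - 2*p*q**2 - 2*p*q - 2*p + q**2 - 2*q → -2*p*q**2 + p*q - 2*p + q**2 - q - 2
  leading term p*q**2: subtract (q)·f_2 from -2*p*q**2 + p*q - 2*p + q**2 - q - 2 → -2*p*q - 2*p - 2*q - 2
  leading term p*q: subtract (1)·f_2 from -2*p*q - 2*p - 2*q - 2 → 2*q + 2
  leading term q: no divisor's leading term divides it; move 2*q to the remainder.
  leading term 1: no divisor's leading term divides it; move 2 to the remainder.
  remainder 2*q + 2 ≠ 0; add g_3 = 2*q + 2 to the basis.

The other S-polynomials (S(f_1,g_3), S(f_2,g_3)) all reduce to 0 modulo the current basis, so we have a Gröbner basis.
Inter-reduce: drop elements whose leading term is divisible by another's, tail-reduce, and make monic.

G = {p**2 + 2*p + 2, q + 1}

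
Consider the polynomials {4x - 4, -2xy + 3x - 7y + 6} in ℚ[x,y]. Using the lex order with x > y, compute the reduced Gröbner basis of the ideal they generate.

G = {x - 1, y - 1}

The reduced Gröbner basis is the canonical form of the ideal for this ordering.

f_1 = 4x - 4, LT = x.
f_2 = -2xy + 3x - 7y + 6, LT = xy.

S(f_1,f_2): lcm = xy. S = 3/2x - 9/2y + 3.
  leading term x: subtract (⅜)·f_1 from 3/2x - 9/2y + 3 → -9/2y + 9/2
  leading term y: no divisor's leading term divides it; move -9/2y to the remainder.
  leading term 1: no divisor's leading term divides it; move 9/2 to the remainder.
  remainder -9/2y + 9/2 ≠ 0; add g_3 = -9/2y + 9/2 to the basis.

The other S-polynomials (S(f_1,g_3), S(f_2,g_3)) all reduce to 0 modulo the current basis, so we have a Gröbner basis.
Inter-reduce: drop elements whose leading term is divisible by another's, tail-reduce, and make monic.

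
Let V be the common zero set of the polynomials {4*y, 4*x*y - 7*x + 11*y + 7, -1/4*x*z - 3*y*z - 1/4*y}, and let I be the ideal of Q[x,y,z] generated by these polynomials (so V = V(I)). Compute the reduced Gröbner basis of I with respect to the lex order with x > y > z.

G = {x - 1, y, z}

f_1 = 4*y, LT = y.
f_2 = 4*x*y - 7*x + 11*y + 7, LT = x*y.
f_3 = -1/4*x*z - 3*y*z - 1/4*y, LT = x*z.

S(f_1,f_2): lcm = x*y. S = 7/4*x - 11/4*y - 7/4.
  reduce S modulo (f_1, f_2, f_3):
  remainder 7/4*x - 7/4 ≠ 0; add g_4 = 7/4*x - 7/4 to the basis.

S(f_2,f_3): lcm = x*y*z. S = -7/4*x*z - 12*y**2*z - y**2 + 11/4*y*z + 7/4*z.
  reduce S modulo (f_1, f_2, f_3, g_4):
  remainder 7/4*z ≠ 0; add g_5 = 7/4*z to the basis.

The other S-polynomials (S(f_1,f_3), S(f_1,g_4), S(f_2,g_4), S(f_3,g_4), S(f_1,g_5), S(f_2,g_5), S(f_3,g_5), S(g_4,g_5)) all reduce to 0 modulo the current basis, so we have a Gröbner basis.
Inter-reduce: drop elements whose leading term is divisible by another's, tail-reduce, and make monic.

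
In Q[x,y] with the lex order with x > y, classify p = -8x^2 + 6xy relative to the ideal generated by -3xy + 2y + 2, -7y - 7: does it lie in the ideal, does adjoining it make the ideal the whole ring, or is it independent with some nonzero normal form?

First compute the reduced Gröbner basis of I by Buchberger's algorithm.
f_1 = -3xy + 2y + 2, LT = xy.
f_2 = -7y - 7, LT = y.

S(f_1,f_2): lcm = xy. S = -x - 2/3y - 2/3.
  leading term x: no divisor's leading term divides it; move -x to the remainder.
  leading term y: subtract (2/21)·f_2 from -2/3y - 2/3 → 0
  remainder -x ≠ 0; add h_3 = -x to the basis.

The other S-polynomials (S(f_1,h_3), S(f_2,h_3)) all reduce to 0 modulo the current basis, so we have a Gröbner basis.
Inter-reduce: drop elements whose leading term is divisible by another's, tail-reduce, and make monic.
Reduced Gröbner basis: {x, y + 1}.
Label its elements g_1 = x, g_2 = y + 1.

Reduce p = -8x^2 + 6xy modulo G:
  leading term x^2: subtract (-8x)·g_1 from -8x^2 + 6xy → 6xy
  leading term xy: subtract (6y)·g_1 from 6xy → 0
  normal form = 0.
Since the normal form is 0, p ∈ I.

The remainder on division by a Gröbner basis is unique — it is the normal form.

-8x^2 + 6xy lies in I (it reduces to 0).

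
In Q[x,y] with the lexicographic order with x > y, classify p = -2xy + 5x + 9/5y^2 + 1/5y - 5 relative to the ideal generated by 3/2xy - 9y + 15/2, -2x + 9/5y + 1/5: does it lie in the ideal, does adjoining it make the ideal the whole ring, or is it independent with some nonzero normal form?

-2xy + 5x + 9/5y^2 + 1/5y - 5 is independent of I; its normal form modulo I is 9/2y - 9/2.

First compute the reduced Gröbner basis of I by Buchberger's algorithm.
f_1 = 3/2xy - 9y + 15/2, LT = xy.
f_2 = -2x + 9/5y + 1/5, LT = x.

S(f_1,f_2): lcm = xy. S = 9/10y^2 - 59/10y + 5.
  leading term y^2: no divisor's leading term divides it; move 9/10y^2 to the remainder.
  leading term y: no divisor's leading term divides it; move -59/10y to the remainder.
  leading term 1: no divisor's leading term divides it; move 5 to the remainder.
  remainder 9/10y^2 - 59/10y + 5 ≠ 0; add h_3 = 9/10y^2 - 59/10y + 5 to the basis.

S(f_1,h_3): lcm = xy^2. S = 59/9xy - 50/9x - 6y^2 + 5y.
  leading term xy: subtract (118/27)·f_1 from 59/9xy - 50/9x - 6y^2 + 5y → -50/9x - 6y^2 + 133/3y - 295/9
  leading term x: subtract (25/9)·f_2 from -50/9x - 6y^2 + 133/3y - 295/9 → -6y^2 + 118/3y - 100/3
  leading term y^2: subtract (-20/3)·h_3 from -6y^2 + 118/3y - 100/3 → 0
  remainder 0.

S(f_2,h_3): leading monomials are coprime, so the S-polynomial reduces to 0 (Buchberger's first criterion).
Every S-polynomial of the final basis reduces to 0, so we have a Gröbner basis.
Inter-reduce: drop elements whose leading term is divisible by another's, tail-reduce, and make monic.
Reduced Gröbner basis: {x - 9/10y - 1/10, y^2 - 59/9y + 50/9}.
Label its elements g_1 = x - 9/10y - 1/10, g_2 = y^2 - 59/9y + 50/9.

Reduce p = -2xy + 5x + 9/5y^2 + 1/5y - 5 modulo G:
  leading term xy: subtract (-2y)·g_1 from -2xy + 5x + 9/5y^2 + 1/5y - 5 → 5x - 5
  leading term x: subtract (5)·g_1 from 5x - 5 → 9/2y - 9/2
  leading term y: no divisor's leading term divides it; move 9/2y to the remainder.
  leading term 1: no divisor's leading term divides it; move -9/2 to the remainder.
  normal form = 9/2y - 9/2.
The normal form is nonzero, so p ∉ I. Since p minus its normal form lies in I, I + (p) = I + (r) where r = 9/2y - 9/2; decide whether this ideal is the whole ring.
Run Buchberger on G together with r (pairs among the g_i already reduce to 0 since G is a Gröbner basis):
g_1 = x - 9/10y - 1/10, LT = x.
g_2 = y^2 - 59/9y + 50/9, LT = y^2.
r = 9/2y - 9/2, LT = y.

S(g_1,g_2): leading monomials are coprime, so the S-polynomial reduces to 0 (Buchberger's first criterion).
S(g_1,r): leading monomials are coprime, so the S-polynomial reduces to 0 (Buchberger's first criterion).
S(g_2,r): lcm = y^2. S = -50/9y + 50/9.
  leading term y: subtract (-100/81)·r from -50/9y + 50/9 → 0
  remainder 0.

Every S-polynomial of the final basis reduces to 0, so we have a Gröbner basis.
Inter-reduce: drop elements whose leading term is divisible by another's, tail-reduce, and make monic.
Reduced Gröbner basis: {x - 1, y - 1}.
The reduced Gröbner basis of I + (p) is {x - 1, y - 1} ≠ {1}, a proper ideal, so the enlarged system stays consistent: p is independent of I, with normal form 9/2y - 9/2.

The remainder on division by a Gröbner basis is unique — it is the normal form.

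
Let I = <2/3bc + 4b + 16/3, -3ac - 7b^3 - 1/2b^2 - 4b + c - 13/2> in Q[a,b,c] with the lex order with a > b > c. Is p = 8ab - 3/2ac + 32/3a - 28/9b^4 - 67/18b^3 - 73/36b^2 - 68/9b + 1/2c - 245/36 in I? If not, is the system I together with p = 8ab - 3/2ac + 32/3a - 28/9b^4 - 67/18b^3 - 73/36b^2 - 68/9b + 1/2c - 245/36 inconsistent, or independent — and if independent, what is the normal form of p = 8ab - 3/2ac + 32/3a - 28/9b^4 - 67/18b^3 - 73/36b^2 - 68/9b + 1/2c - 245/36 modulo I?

First compute the reduced Gröbner basis of I by Buchberger's algorithm.
f_1 = 2/3bc + 4b + 16/3, LT = bc.
f_2 = -3ac - 7b^3 - 1/2b^2 - 4b + c - 13/2, LT = ac.

S(f_1,f_2): lcm = abc. S = 6ab + 8a - 7/3b^4 - 1/6b^3 - 4/3b^2 + 1/3bc - 13/6b.
  leading term ab: no divisor's leading term divides it; move 6ab to the remainder.
  leading term a: no divisor's leading term divides it; move 8a to the remainder.
  leading term b^4: no divisor's leading term divides it; move -7/3b^4 to the remainder.
  leading term b^3: no divisor's leading term divides it; move -1/6b^3 to the remainder.
  leading term b^2: no divisor's leading term divides it; move -4/3b^2 to the remainder.
  leading term bc: subtract (1/2)·f_1 from 1/3bc - 13/6b → -25/6b - 8/3
  leading term b: no divisor's leading term divides it; move -25/6b to the remainder.
  leading term 1: no divisor's leading term divides it; move -8/3 to the remainder.
  remainder 6ab + 8a - 7/3b^4 - 1/6b^3 - 4/3b^2 - 25/6b - 8/3 ≠ 0; add h_3 = 6ab + 8a - 7/3b^4 - 1/6b^3 - 4/3b^2 - 25/6b - 8/3 to the basis.

S(f_1,h_3): lcm = abc. S = 6ab - 4/3ac + 8a + 7/18b^4c + 1/36b^3c + 2/9b^2c + 25/36bc + 4/9c.
  leading term ab: subtract (1)·h_3 from 6ab - 4/3ac + 8a + 7/18b^4c + 1/36b^3c + 2/9b^2c + 25/36bc + 4/9c → -4/3ac + 7/18b^4c + 7/3b^4 + 1/36b^3c + 1/6b^3 + 2/9b^2c + 4/3b^2 + 25/36bc + 25/6b + 4/9c + 8/3
  leading term ac: subtract (4/9)·f_2 from -4/3ac + 7/18b^4c + 7/3b^4 + 1/36b^3c + 1/6b^3 + 2/9b^2c + 4/3b^2 + 25/36bc + 25/6b + 4/9c + 8/3 → 7/18b^4c + 7/3b^4 + 1/36b^3c + 59/18b^3 + 2/9b^2c + 14/9b^2 + 25/36bc + 107/18b + 50/9
  leading term b^4c: subtract (7/12b^3)·f_1 from 7/18b^4c + 7/3b^4 + 1/36b^3c + 59/18b^3 + 2/9b^2c + 14/9b^2 + 25/36bc + 107/18b + 50/9 → 1/36b^3c + 1/6b^3 + 2/9b^2c + 14/9b^2 + 25/36bc + 107/18b + 50/9
  leading term b^3c: subtract (1/24b^2)·f_1 from 1/36b^3c + 1/6b^3 + 2/9b^2c + 14/9b^2 + 25/36bc + 107/18b + 50/9 → 2/9b^2c + 4/3b^2 + 25/36bc + 107/18b + 50/9
  leading term b^2c: subtract (1/3b)·f_1 from 2/9b^2c + 4/3b^2 + 25/36bc + 107/18b + 50/9 → 25/36bc + 25/6b + 50/9
  leading term bc: subtract (25/24)·f_1 from 25/36bc + 25/6b + 50/9 → 0
  remainder 0.

S(f_2,h_3): lcm = abc. S = -4/3ac + 7/18b^4c + 7/3b^4 + 1/36b^3c + 1/6b^3 + 2/9b^2c + 4/3b^2 + 13/36bc + 13/6b + 4/9c.
  leading term ac: subtract (4/9)·f_2 from -4/3ac + 7/18b^4c + 7/3b^4 + 1/36b^3c + 1/6b^3 + 2/9b^2c + 4/3b^2 + 13/36bc + 13/6b + 4/9c → 7/18b^4c + 7/3b^4 + 1/36b^3c + 59/18b^3 + 2/9b^2c + 14/9b^2 + 13/36bc + 71/18b + 26/9
  leading term b^4c: subtract (7/12b^3)·f_1 from 7/18b^4c + 7/3b^4 + 1/36b^3c + 59/18b^3 + 2/9b^2c + 14/9b^2 + 13/36bc + 71/18b + 26/9 → 1/36b^3c + 1/6b^3 + 2/9b^2c + 14/9b^2 + 13/36bc + 71/18b + 26/9
  leading term b^3c: subtract (1/24b^2)·f_1 from 1/36b^3c + 1/6b^3 + 2/9b^2c + 14/9b^2 + 13/36bc + 71/18b + 26/9 → 2/9b^2c + 4/3b^2 + 13/36bc + 71/18b + 26/9
  leading term b^2c: subtract (1/3b)·f_1 from 2/9b^2c + 4/3b^2 + 13/36bc + 71/18b + 26/9 → 13/36bc + 13/6b + 26/9
  leading term bc: subtract (13/24)·f_1 from 13/36bc + 13/6b + 26/9 → 0
  remainder 0.

Every S-polynomial of the final basis reduces to 0, so we have a Gröbner basis.
Inter-reduce: drop elements whose leading term is divisible by another's, tail-reduce, and make monic.
Reduced Gröbner basis: {ab + 4/3a - 7/18b^4 - 1/36b^3 - 2/9b^2 - 25/36b - 4/9, ac + 7/3b^3 + 1/6b^2 + 4/3b - 1/3c + 13/6, bc + 6b + 8}.
Label its elements g_1 = ab + 4/3a - 7/18b^4 - 1/36b^3 - 2/9b^2 - 25/36b - 4/9, g_2 = ac + 7/3b^3 + 1/6b^2 + 4/3b - 1/3c + 13/6, g_3 = bc + 6b + 8.

Reduce p = 8ab - 3/2ac + 32/3a - 28/9b^4 - 67/18b^3 - 73/36b^2 - 68/9b + 1/2c - 245/36 modulo G:
  leading term ab: subtract (8)·g_1 from 8ab - 3/2ac + 32/3a - 28/9b^4 - 67/18b^3 - 73/36b^2 - 68/9b + 1/2c - 245/36 → -3/2ac - 7/2b^3 - 1/4b^2 - 2b + 1/2c - 13/4
  leading term ac: subtract (-3/2)·g_2 from -3/2ac - 7/2b^3 - 1/4b^2 - 2b + 1/2c - 13/4 → 0
  normal form = 0.
Since the normal form is 0, p ∈ I.

The remainder on division by a Gröbner basis is unique — it is the normal form.

8ab - 3/2ac + 32/3a - 28/9b^4 - 67/18b^3 - 73/36b^2 - 68/9b + 1/2c - 245/36 lies in I (it reduces to 0).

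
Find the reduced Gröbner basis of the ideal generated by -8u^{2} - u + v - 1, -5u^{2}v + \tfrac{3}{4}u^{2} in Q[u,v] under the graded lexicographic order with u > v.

G = {v^{3} - \tfrac{43}{20}v^{2} + \tfrac{13}{10}v - \tfrac{3}{20}, u^{2} + \tfrac{1}{8}u - \tfrac{1}{8}v + \tfrac{1}{8}, uv - v^{2} - \tfrac{3}{20}u + \tfrac{23}{20}v - \tfrac{3}{20}}

f_1 = -8u^{2} - u + v - 1, LT = u^{2}.
f_2 = -5u^{2}v + \tfrac{3}{4}u^{2}, LT = u^{2}v.

S(f_1,f_2): lcm = u^{2}v. S = \tfrac{3}{20}u^{2} + \tfrac{1}{8}uv - \tfrac{1}{8}v^{2} + \tfrac{1}{8}v.
  leading term u^{2}: subtract (-\tfrac{3}{160})·f_1 from \tfrac{3}{20}u^{2} + \tfrac{1}{8}uv - \tfrac{1}{8}v^{2} + \tfrac{1}{8}v → \tfrac{1}{8}uv - \tfrac{1}{8}v^{2} - \tfrac{3}{160}u + \tfrac{23}{160}v - \tfrac{3}{160}
  leading term uv: no divisor's leading term divides it; move \tfrac{1}{8}uv to the remainder.
  leading term v^{2}: no divisor's leading term divides it; move -\tfrac{1}{8}v^{2} to the remainder.
  leading term u: no divisor's leading term divides it; move -\tfrac{3}{160}u to the remainder.
  leading term v: no divisor's leading term divides it; move \tfrac{23}{160}v to the remainder.
  leading term 1: no divisor's leading term divides it; move -\tfrac{3}{160} to the remainder.
  remainder \tfrac{1}{8}uv - \tfrac{1}{8}v^{2} - \tfrac{3}{160}u + \tfrac{23}{160}v - \tfrac{3}{160} ≠ 0; add g_3 = \tfrac{1}{8}uv - \tfrac{1}{8}v^{2} - \tfrac{3}{160}u + \tfrac{23}{160}v - \tfrac{3}{160} to the basis.

S(f_1,g_3): lcm = u^{2}v. S = uv^{2} + \tfrac{3}{20}u^{2} - \tfrac{41}{40}uv - \tfrac{1}{8}v^{2} + \tfrac{3}{20}u + \tfrac{1}{8}v.
  leading term uv^{2}: subtract (8v)·g_3 from uv^{2} + \tfrac{3}{20}u^{2} - \tfrac{41}{40}uv - \tfrac{1}{8}v^{2} + \tfrac{3}{20}u + \tfrac{1}{8}v → v^{3} + \tfrac{3}{20}u^{2} - \tfrac{7}{8}uv - \tfrac{51}{40}v^{2} + \tfrac{3}{20}u + \tfrac{11}{40}v
  leading term v^{3}: no divisor's leading term divides it; move v^{3} to the remainder.
  leading term u^{2}: subtract (-\tfrac{3}{160})·f_1 from \tfrac{3}{20}u^{2} - \tfrac{7}{8}uv - \tfrac{51}{40}v^{2} + \tfrac{3}{20}u + \tfrac{11}{40}v → -\tfrac{7}{8}uv - \tfrac{51}{40}v^{2} + \tfrac{21}{160}u + \tfrac{47}{160}v - \tfrac{3}{160}
  leading term uv: subtract (-7)·g_3 from -\tfrac{7}{8}uv - \tfrac{51}{40}v^{2} + \tfrac{21}{160}u + \tfrac{47}{160}v - \tfrac{3}{160} → -\tfrac{43}{20}v^{2} + \tfrac{13}{10}v - \tfrac{3}{20}
  leading term v^{2}: no divisor's leading term divides it; move -\tfrac{43}{20}v^{2} to the remainder.
  leading term v: no divisor's leading term divides it; move \tfrac{13}{10}v to the remainder.
  leading term 1: no divisor's leading term divides it; move -\tfrac{3}{20} to the remainder.
  remainder v^{3} - \tfrac{43}{20}v^{2} + \tfrac{13}{10}v - \tfrac{3}{20} ≠ 0; add g_4 = v^{3} - \tfrac{43}{20}v^{2} + \tfrac{13}{10}v - \tfrac{3}{20} to the basis.

The other S-polynomials (S(f_2,g_3), S(f_1,g_4), S(f_2,g_4), S(g_3,g_4)) all reduce to 0 modulo the current basis, so we have a Gröbner basis.
Inter-reduce: drop elements whose leading term is divisible by another's, tail-reduce, and make monic.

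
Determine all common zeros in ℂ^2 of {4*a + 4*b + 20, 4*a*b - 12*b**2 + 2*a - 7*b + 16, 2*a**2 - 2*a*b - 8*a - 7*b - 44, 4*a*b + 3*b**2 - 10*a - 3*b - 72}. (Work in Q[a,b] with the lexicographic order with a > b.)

{(-3, -2)}

Compute a lex Gröbner basis by Buchberger's algorithm.
f_1 = 4*a + 4*b + 20, LT = a.
f_2 = 4*a*b + 2*a - 12*b**2 - 7*b + 16, LT = a*b.
f_3 = 2*a**2 - 2*a*b - 8*a - 7*b - 44, LT = a**2.
f_4 = 4*a*b - 10*a + 3*b**2 - 3*b - 72, LT = a*b.

S(f_1,f_2): lcm = a*b. S = -1/2*a + 4*b**2 + 27/4*b - 4.
  leading term a: subtract (-1/8)·f_1 from -1/2*a + 4*b**2 + 27/4*b - 4 → 4*b**2 + 29/4*b - 3/2
  leading term b**2: no divisor's leading term divides it; move 4*b**2 to the remainder.
  leading term b: no divisor's leading term divides it; move 29/4*b to the remainder.
  leading term 1: no divisor's leading term divides it; move -3/2 to the remainder.
  remainder 4*b**2 + 29/4*b - 3/2 ≠ 0; add h_5 = 4*b**2 + 29/4*b - 3/2 to the basis.

S(f_1,f_3): lcm = a**2. S = 2*a*b + 9*a + 7/2*b + 22.
  leading term a*b: subtract (1/2*b)·f_1 from 2*a*b + 9*a + 7/2*b + 22 → 9*a - 2*b**2 - 13/2*b + 22
  leading term a: subtract (9/4)·f_1 from 9*a - 2*b**2 - 13/2*b + 22 → -2*b**2 - 31/2*b - 23
  leading term b**2: subtract (-1/2)·h_5 from -2*b**2 - 31/2*b - 23 → -95/8*b - 95/4
  leading term b: no divisor's leading term divides it; move -95/8*b to the remainder.
  leading term 1: no divisor's leading term divides it; move -95/4 to the remainder.
  remainder -95/8*b - 95/4 ≠ 0; add h_6 = -95/8*b - 95/4 to the basis.

S(f_1,f_4): lcm = a*b. S = 5/2*a + 1/4*b**2 + 23/4*b + 18.
  leading term a: subtract (5/8)·f_1 from 5/2*a + 1/4*b**2 + 23/4*b + 18 → 1/4*b**2 + 13/4*b + 11/2
  leading term b**2: subtract (1/16)·h_5 from 1/4*b**2 + 13/4*b + 11/2 → 179/64*b + 179/32
  leading term b: subtract (-179/760)·h_6 from 179/64*b + 179/32 → 0
  remainder 0.

S(f_2,f_3): lcm = a**2*b. S = 1/2*a**2 - 2*a*b**2 + 9/4*a*b + 4*a + 7/2*b**2 + 22*b.
  leading term a**2: subtract (1/8*a)·f_1 from 1/2*a**2 - 2*a*b**2 + 9/4*a*b + 4*a + 7/2*b**2 + 22*b → -2*a*b**2 + 7/4*a*b + 3/2*a + 7/2*b**2 + 22*b
  leading term a*b**2: subtract (-1/2*b**2)·f_1 from -2*a*b**2 + 7/4*a*b + 3/2*a + 7/2*b**2 + 22*b → 7/4*a*b + 3/2*a + 2*b**3 + 27/2*b**2 + 22*b
  leading term a*b: subtract (7/16*b)·f_1 from 7/4*a*b + 3/2*a + 2*b**3 + 27/2*b**2 + 22*b → 3/2*a + 2*b**3 + 47/4*b**2 + 53/4*b
  leading term a: subtract (3/8)·f_1 from 3/2*a + 2*b**3 + 47/4*b**2 + 53/4*b → 2*b**3 + 47/4*b**2 + 47/4*b - 15/2
  leading term b**3: subtract (1/2*b)·h_5 from 2*b**3 + 47/4*b**2 + 47/4*b - 15/2 → 65/8*b**2 + 25/2*b - 15/2
  leading term b**2: subtract (65/32)·h_5 from 65/8*b**2 + 25/2*b - 15/2 → -285/128*b - 285/64
  leading term b: subtract (3/16)·h_6 from -285/128*b - 285/64 → 0
  remainder 0.

S(f_2,f_4): lcm = a*b. S = 3*a - 15/4*b**2 - b + 22.
  leading term a: subtract (3/4)·f_1 from 3*a - 15/4*b**2 - b + 22 → -15/4*b**2 - 4*b + 7
  leading term b**2: subtract (-15/16)·h_5 from -15/4*b**2 - 4*b + 7 → 179/64*b + 179/32
  leading term b: subtract (-179/760)·h_6 from 179/64*b + 179/32 → 0
  remainder 0.

S(f_3,f_4): lcm = a**2*b. S = 5/2*a**2 - 7/4*a*b**2 - 13/4*a*b + 18*a - 7/2*b**2 - 22*b.
  leading term a**2: subtract (5/8*a)·f_1 from 5/2*a**2 - 7/4*a*b**2 - 13/4*a*b + 18*a - 7/2*b**2 - 22*b → -7/4*a*b**2 - 23/4*a*b + 11/2*a - 7/2*b**2 - 22*b
  leading term a*b**2: subtract (-7/16*b**2)·f_1 from -7/4*a*b**2 - 23/4*a*b + 11/2*a - 7/2*b**2 - 22*b → -23/4*a*b + 11/2*a + 7/4*b**3 + 21/4*b**2 - 22*b
  leading term a*b: subtract (-23/16*b)·f_1 from -23/4*a*b + 11/2*a + 7/4*b**3 + 21/4*b**2 - 22*b → 11/2*a + 7/4*b**3 + 11*b**2 + 27/4*b
  leading term a: subtract (11/8)·f_1 from 11/2*a + 7/4*b**3 + 11*b**2 + 27/4*b → 7/4*b**3 + 11*b**2 + 5/4*b - 55/2
  leading term b**3: subtract (7/16*b)·h_5 from 7/4*b**3 + 11*b**2 + 5/4*b - 55/2 → 501/64*b**2 + 61/32*b - 55/2
  leading term b**2: subtract (501/256)·h_5 from 501/64*b**2 + 61/32*b - 55/2 → -12577/1024*b - 12577/512
  leading term b: subtract (12577/12160)·h_6 from -12577/1024*b - 12577/512 → 0
  remainder 0.

S(f_1,h_5): leading monomials are coprime, so the S-polynomial reduces to 0 (Buchberger's first criterion).
S(f_2,h_5): lcm = a*b**2. S = -21/16*a*b + 3/8*a - 3*b**3 - 7/4*b**2 + 4*b.
  leading term a*b: subtract (-21/64*b)·f_1 from -21/16*a*b + 3/8*a - 3*b**3 - 7/4*b**2 + 4*b → 3/8*a - 3*b**3 - 7/16*b**2 + 169/16*b
  leading term a: subtract (3/32)·f_1 from 3/8*a - 3*b**3 - 7/16*b**2 + 169/16*b → -3*b**3 - 7/16*b**2 + 163/16*b - 15/8
  leading term b**3: subtract (-3/4*b)·h_5 from -3*b**3 - 7/16*b**2 + 163/16*b - 15/8 → 5*b**2 + 145/16*b - 15/8
  leading term b**2: subtract (5/4)·h_5 from 5*b**2 + 145/16*b - 15/8 → 0
  remainder 0.

S(f_3,h_5): leading monomials are coprime, so the S-polynomial reduces to 0 (Buchberger's first criterion).
S(f_4,h_5): lcm = a*b**2. S = -69/16*a*b + 3/8*a + 3/4*b**3 - 3/4*b**2 - 18*b.
  leading term a*b: subtract (-69/64*b)·f_1 from -69/16*a*b + 3/8*a + 3/4*b**3 - 3/4*b**2 - 18*b → 3/8*a + 3/4*b**3 + 57/16*b**2 + 57/16*b
  leading term a: subtract (3/32)·f_1 from 3/8*a + 3/4*b**3 + 57/16*b**2 + 57/16*b → 3/4*b**3 + 57/16*b**2 + 51/16*b - 15/8
  leading term b**3: subtract (3/16*b)·h_5 from 3/4*b**3 + 57/16*b**2 + 51/16*b - 15/8 → 141/64*b**2 + 111/32*b - 15/8
  leading term b**2: subtract (141/256)·h_5 from 141/64*b**2 + 111/32*b - 15/8 → -537/1024*b - 537/512
  leading term b: subtract (537/12160)·h_6 from -537/1024*b - 537/512 → 0
  remainder 0.

S(f_1,h_6): leading monomials are coprime, so the S-polynomial reduces to 0 (Buchberger's first criterion).
S(f_2,h_6): lcm = a*b. S = -3/2*a - 3*b**2 - 7/4*b + 4.
  leading term a: subtract (-3/8)·f_1 from -3/2*a - 3*b**2 - 7/4*b + 4 → -3*b**2 - 1/4*b + 23/2
  leading term b**2: subtract (-3/4)·h_5 from -3*b**2 - 1/4*b + 23/2 → 83/16*b + 83/8
  leading term b: subtract (-83/190)·h_6 from 83/16*b + 83/8 → 0
  remainder 0.

S(f_3,h_6): leading monomials are coprime, so the S-polynomial reduces to 0 (Buchberger's first criterion).
S(f_4,h_6): lcm = a*b. S = -9/2*a + 3/4*b**2 - 3/4*b - 18.
  leading term a: subtract (-9/8)·f_1 from -9/2*a + 3/4*b**2 - 3/4*b - 18 → 3/4*b**2 + 15/4*b + 9/2
  leading term b**2: subtract (3/16)·h_5 from 3/4*b**2 + 15/4*b + 9/2 → 153/64*b + 153/32
  leading term b: subtract (-153/760)·h_6 from 153/64*b + 153/32 → 0
  remainder 0.

S(h_5,h_6): lcm = b**2. S = -3/16*b - 3/8.
  leading term b: subtract (3/190)·h_6 from -3/16*b - 3/8 → 0
  remainder 0.

Every S-polynomial of the final basis reduces to 0, so we have a Gröbner basis.
Inter-reduce: drop elements whose leading term is divisible by another's, tail-reduce, and make monic.
Reduced Gröbner basis: {a + 3, b + 2}.

The lex basis is triangular: the last element involves only b. Solving b + 2 = 0 gives b ∈ {-2}; substituting each value into the earlier elements determines the remaining variables.
  b = -2: the earlier basis element becomes a + 3 = 0, giving a = -3 — point (-3, -2).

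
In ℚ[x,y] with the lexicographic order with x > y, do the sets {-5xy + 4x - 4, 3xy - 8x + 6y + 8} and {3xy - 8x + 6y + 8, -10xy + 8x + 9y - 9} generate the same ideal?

No, the ideals differ.

Two ideals are equal iff their reduced Gröbner bases coincide (the reduced basis is unique for a fixed ordering).
Buchberger on the first generating set:
f_1 = -5xy + 4x - 4, LT = xy.
f_2 = 3xy - 8x + 6y + 8, LT = xy.

S(f_1,f_2): lcm = xy. S = 28/15x - 2y - 28/15.
  leading term x: no divisor's leading term divides it; move 28/15x to the remainder.
  leading term y: no divisor's leading term divides it; move -2y to the remainder.
  leading term 1: no divisor's leading term divides it; move -28/15 to the remainder.
  remainder 28/15x - 2y - 28/15 ≠ 0; add g_3 = 28/15x - 2y - 28/15 to the basis.

S(f_1,g_3): lcm = xy. S = -⅘x + 15/14y² + y + ⅘.
  leading term x: subtract (-3/7)·g_3 from -⅘x + 15/14y² + y + ⅘ → 15/14y² + 1/7y
  leading term y²: no divisor's leading term divides it; move 15/14y² to the remainder.
  leading term y: no divisor's leading term divides it; move 1/7y to the remainder.
  remainder 15/14y² + 1/7y ≠ 0; add g_4 = 15/14y² + 1/7y to the basis.

The other S-polynomials (S(f_2,g_3), S(f_1,g_4), S(f_2,g_4), S(g_3,g_4)) all reduce to 0 modulo the current basis, so we have a Gröbner basis.
Inter-reduce: drop elements whose leading term is divisible by another's, tail-reduce, and make monic.
Reduced Gröbner basis: {x - 15/14y - 1, y² + 2/15y}.

Buchberger on the second generating set:
h_1 = 3xy - 8x + 6y + 8, LT = xy.
h_2 = -10xy + 8x + 9y - 9, LT = xy.

S(h_1,h_2): lcm = xy. S = -28/15x + 29/10y + 53/30.
  leading term x: no divisor's leading term divides it; move -28/15x to the remainder.
  leading term y: no divisor's leading term divides it; move 29/10y to the remainder.
  leading term 1: no divisor's leading term divides it; move 53/30 to the remainder.
  remainder -28/15x + 29/10y + 53/30 ≠ 0; add k_3 = -28/15x + 29/10y + 53/30 to the basis.

S(h_1,k_3): lcm = xy. S = -8/3x + 87/56y² + 165/56y + 8/3.
  leading term x: subtract (10/7)·k_3 from -8/3x + 87/56y² + 165/56y + 8/3 → 87/56y² - 67/56y + 1/7
  leading term y²: no divisor's leading term divides it; move 87/56y² to the remainder.
  leading term y: no divisor's leading term divides it; move -67/56y to the remainder.
  leading term 1: no divisor's leading term divides it; move 1/7 to the remainder.
  remainder 87/56y² - 67/56y + 1/7 ≠ 0; add k_4 = 87/56y² - 67/56y + 1/7 to the basis.

The other S-polynomials (S(h_2,k_3), S(h_1,k_4), S(h_2,k_4), S(k_3,k_4)) all reduce to 0 modulo the current basis, so we have a Gröbner basis.
Inter-reduce: drop elements whose leading term is divisible by another's, tail-reduce, and make monic.
Reduced Gröbner basis: {x - 87/56y - 53/56, y² - 67/87y + 8/87}.

Since the reduced bases disagree, the two ideals are not the same.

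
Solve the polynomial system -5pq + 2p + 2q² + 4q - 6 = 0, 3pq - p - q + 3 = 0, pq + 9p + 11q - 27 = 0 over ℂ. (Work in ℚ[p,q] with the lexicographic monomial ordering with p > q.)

{(3, 0)}

Compute a lex Gröbner basis by Buchberger's algorithm.
f_1 = -5pq + 2p + 2q² + 4q - 6, LT = pq.
f_2 = 3pq - p - q + 3, LT = pq.
f_3 = pq + 9p + 11q - 27, LT = pq.

S(f_1,f_2): lcm = pq. S = -1/15p - ⅖q² - 7/15q + ⅕.
  reduce S modulo (f_1, f_2, f_3):
  remainder -1/15p - ⅖q² - 7/15q + ⅕ ≠ 0; add h_4 = -1/15p - ⅖q² - 7/15q + ⅕ to the basis.

S(f_1,f_3): lcm = pq. S = -47/5p - ⅖q² - 59/5q + 141/5.
  reduce S modulo (f_1, f_2, f_3, h_4):
  remainder 56q² + 54q ≠ 0; add h_5 = 56q² + 54q to the basis.

S(f_1,h_4): lcm = pq. S = -⅖p - 6q³ - 37/5q² + 11/5q + 6/5.
  reduce S modulo (f_1, f_2, f_3, h_4, h_5):
  remainder 1663/392q ≠ 0; add h_6 = 1663/392q to the basis.

The other S-polynomials (S(f_2,f_3), S(f_2,h_4), S(f_3,h_4), S(f_1,h_5), S(f_2,h_5), S(f_3,h_5), S(h_4,h_5), S(f_1,h_6), S(f_2,h_6), S(f_3,h_6), S(h_4,h_6), S(h_5,h_6)) all reduce to 0 modulo the current basis, so we have a Gröbner basis.
Inter-reduce: drop elements whose leading term is divisible by another's, tail-reduce, and make monic.
Reduced Gröbner basis: {p - 3, q}.

The lex basis is triangular: the last element involves only q. Solving q = 0 gives q ∈ {0}; substituting each value into the earlier elements determines the remaining variables.
  q = 0: the earlier basis element becomes p - 3 = 0, giving p = 3 — point (3, 0).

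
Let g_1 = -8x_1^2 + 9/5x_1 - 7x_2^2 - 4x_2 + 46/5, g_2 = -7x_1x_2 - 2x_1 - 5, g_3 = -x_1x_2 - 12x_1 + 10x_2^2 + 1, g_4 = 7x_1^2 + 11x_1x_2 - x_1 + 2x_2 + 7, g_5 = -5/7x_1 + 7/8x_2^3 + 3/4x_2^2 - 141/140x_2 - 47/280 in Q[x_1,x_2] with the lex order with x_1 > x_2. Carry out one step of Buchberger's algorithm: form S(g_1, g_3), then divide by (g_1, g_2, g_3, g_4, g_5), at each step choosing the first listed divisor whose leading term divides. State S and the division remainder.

lcm(LM(g_1), LM(g_3)) = x_1^2x_2.
S = (lcm/LT(g_1))·g_1 − (lcm/LT(g_3))·g_3 = -12x_1^2 + 10x_1x_2^2 - 9/40x_1x_2 + x_1 + 7/8x_2^3 + 1/2x_2^2 - 23/20x_2.
Reduce S modulo (g_1, g_2, g_3, g_4, g_5) in that order:
  leading term x_1^2: subtract (3/2)·g_1 from -12x_1^2 + 10x_1x_2^2 - 9/40x_1x_2 + x_1 + 7/8x_2^3 + 1/2x_2^2 - 23/20x_2 → 10x_1x_2^2 - 9/40x_1x_2 - 17/10x_1 + 7/8x_2^3 + 11x_2^2 + 97/20x_2 - 69/5
  leading term x_1x_2^2: subtract (-10/7x_2)·g_2 from 10x_1x_2^2 - 9/40x_1x_2 - 17/10x_1 + 7/8x_2^3 + 11x_2^2 + 97/20x_2 - 69/5 → -863/280x_1x_2 - 17/10x_1 + 7/8x_2^3 + 11x_2^2 - 321/140x_2 - 69/5
  leading term x_1x_2: subtract (863/1960)·g_2 from -863/280x_1x_2 - 17/10x_1 + 7/8x_2^3 + 11x_2^2 - 321/140x_2 - 69/5 → -803/980x_1 + 7/8x_2^3 + 11x_2^2 - 321/140x_2 - 22733/1960
  leading term x_1: subtract (803/700)·g_5 from -803/980x_1 + 7/8x_2^3 + 11x_2^2 - 321/140x_2 - 22733/1960 → -103/800x_2^3 + 28391/2800x_2^2 - 111477/98000x_2 - 2235559/196000
  leading term x_2^3: no divisor's leading term divides it; move -103/800x_2^3 to the remainder.
  leading term x_2^2: no divisor's leading term divides it; move 28391/2800x_2^2 to the remainder.
  leading term x_2: no divisor's leading term divides it; move -111477/98000x_2 to the remainder.
  leading term 1: no divisor's leading term divides it; move -2235559/196000 to the remainder.
The remainder -103/800x_2^3 + 28391/2800x_2^2 - 111477/98000x_2 - 2235559/196000 is nonzero, so it would be added as the next basis element.

S(g_1, g_3) = -12x_1^2 + 10x_1x_2^2 - 9/40x_1x_2 + x_1 + 7/8x_2^3 + 1/2x_2^2 - 23/20x_2; remainder on division = -103/800x_2^3 + 28391/2800x_2^2 - 111477/98000x_2 - 2235559/196000.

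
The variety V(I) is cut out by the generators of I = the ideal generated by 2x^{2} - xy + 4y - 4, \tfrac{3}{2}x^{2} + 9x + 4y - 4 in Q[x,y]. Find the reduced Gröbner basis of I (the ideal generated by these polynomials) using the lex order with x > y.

G = {x + \tfrac{2}{13}y^{2} + \tfrac{4}{3}y - \tfrac{58}{39}, y^{3} + \tfrac{62}{3}y^{2} + \tfrac{257}{3}y - \tfrac{322}{3}}

f_1 = 2x^{2} - xy + 4y - 4, LT = x^{2}.
f_2 = \tfrac{3}{2}x^{2} + 9x + 4y - 4, LT = x^{2}.

S(f_1,f_2): lcm = x^{2}. S = -\tfrac{1}{2}xy - 6x - \tfrac{2}{3}y + \tfrac{2}{3}.
  leading term xy: no divisor's leading term divides it; move -\tfrac{1}{2}xy to the remainder.
  leading term x: no divisor's leading term divides it; move -6x to the remainder.
  leading term y: no divisor's leading term divides it; move -\tfrac{2}{3}y to the remainder.
  leading term 1: no divisor's leading term divides it; move \tfrac{2}{3} to the remainder.
  remainder -\tfrac{1}{2}xy - 6x - \tfrac{2}{3}y + \tfrac{2}{3} ≠ 0; add g_3 = -\tfrac{1}{2}xy - 6x - \tfrac{2}{3}y + \tfrac{2}{3} to the basis.

S(f_1,g_3): lcm = x^{2}y. S = -12x^{2} - \tfrac{1}{2}xy^{2} - \tfrac{4}{3}xy + \tfrac{4}{3}x + 2y^{2} - 2y.
  leading term x^{2}: subtract (-6)·f_1 from -12x^{2} - \tfrac{1}{2}xy^{2} - \tfrac{4}{3}xy + \tfrac{4}{3}x + 2y^{2} - 2y → -\tfrac{1}{2}xy^{2} - \tfrac{22}{3}xy + \tfrac{4}{3}x + 2y^{2} + 22y - 24
  leading term xy^{2}: subtract (y)·g_3 from -\tfrac{1}{2}xy^{2} - \tfrac{22}{3}xy + \tfrac{4}{3}x + 2y^{2} + 22y - 24 → -\tfrac{4}{3}xy + \tfrac{4}{3}x + \tfrac{8}{3}y^{2} + \tfrac{64}{3}y - 24
  leading term xy: subtract (\tfrac{8}{3})·g_3 from -\tfrac{4}{3}xy + \tfrac{4}{3}x + \tfrac{8}{3}y^{2} + \tfrac{64}{3}y - 24 → \tfrac{52}{3}x + \tfrac{8}{3}y^{2} + \tfrac{208}{9}y - \tfrac{232}{9}
  leading term x: no divisor's leading term divides it; move \tfrac{52}{3}x to the remainder.
  leading term y^{2}: no divisor's leading term divides it; move \tfrac{8}{3}y^{2} to the remainder.
  leading term y: no divisor's leading term divides it; move \tfrac{208}{9}y to the remainder.
  leading term 1: no divisor's leading term divides it; move -\tfrac{232}{9} to the remainder.
  remainder \tfrac{52}{3}x + \tfrac{8}{3}y^{2} + \tfrac{208}{9}y - \tfrac{232}{9} ≠ 0; add g_4 = \tfrac{52}{3}x + \tfrac{8}{3}y^{2} + \tfrac{208}{9}y - \tfrac{232}{9} to the basis.

S(g_3,g_4): lcm = xy. S = 12x - \tfrac{2}{13}y^{3} - \tfrac{4}{3}y^{2} + \tfrac{110}{39}y - \tfrac{4}{3}.
  leading term x: subtract (\tfrac{9}{13})·g_4 from 12x - \tfrac{2}{13}y^{3} - \tfrac{4}{3}y^{2} + \tfrac{110}{39}y - \tfrac{4}{3} → -\tfrac{2}{13}y^{3} - \tfrac{124}{39}y^{2} - \tfrac{514}{39}y + \tfrac{644}{39}
  leading term y^{3}: no divisor's leading term divides it; move -\tfrac{2}{13}y^{3} to the remainder.
  leading term y^{2}: no divisor's leading term divides it; move -\tfrac{124}{39}y^{2} to the remainder.
  leading term y: no divisor's leading term divides it; move -\tfrac{514}{39}y to the remainder.
  leading term 1: no divisor's leading term divides it; move \tfrac{644}{39} to the remainder.
  remainder -\tfrac{2}{13}y^{3} - \tfrac{124}{39}y^{2} - \tfrac{514}{39}y + \tfrac{644}{39} ≠ 0; add g_5 = -\tfrac{2}{13}y^{3} - \tfrac{124}{39}y^{2} - \tfrac{514}{39}y + \tfrac{644}{39} to the basis.

The other S-polynomials (S(f_2,g_3), S(f_1,g_4), S(f_2,g_4), S(f_1,g_5), S(f_2,g_5), S(g_3,g_5), S(g_4,g_5)) all reduce to 0 modulo the current basis, so we have a Gröbner basis.
Inter-reduce: drop elements whose leading term is divisible by another's, tail-reduce, and make monic.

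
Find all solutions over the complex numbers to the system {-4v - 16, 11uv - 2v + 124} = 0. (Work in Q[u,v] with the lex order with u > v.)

{(3, -4)}

Compute a lex Gröbner basis by Buchberger's algorithm.
f_1 = -4v - 16, LT = v.
f_2 = 11uv - 2v + 124, LT = uv.

S(f_1,f_2): lcm = uv. S = 4u + 2/11v - 124/11.
  leading term u: no divisor's leading term divides it; move 4u to the remainder.
  leading term v: subtract (-1/22)·f_1 from 2/11v - 124/11 → -12
  leading term 1: no divisor's leading term divides it; move -12 to the remainder.
  remainder 4u - 12 ≠ 0; add h_3 = 4u - 12 to the basis.

The other S-polynomials (S(f_1,h_3), S(f_2,h_3)) all reduce to 0 modulo the current basis, so we have a Gröbner basis.
Inter-reduce: drop elements whose leading term is divisible by another's, tail-reduce, and make monic.
Reduced Gröbner basis: {u - 3, v + 4}.

The lex basis is triangular: the last element involves only v. Solving v + 4 = 0 gives v ∈ {-4}; substituting each value into the earlier elements determines the remaining variables.
  v = -4: the earlier basis element becomes u - 3 = 0, giving u = 3 — point (3, -4).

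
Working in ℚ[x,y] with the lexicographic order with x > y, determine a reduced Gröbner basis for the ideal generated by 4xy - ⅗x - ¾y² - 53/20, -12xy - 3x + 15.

G = {x + 15/32y² - 47/32, y³ + ¼y² - 47/15y + 113/60}

f_1 = 4xy - ⅗x - ¾y² - 53/20, LT = xy.
f_2 = -12xy - 3x + 15, LT = xy.

S(f_1,f_2): lcm = xy. S = -⅖x - 3/16y² + 47/80.
  reduce S modulo (f_1, f_2):
  remainder -⅖x - 3/16y² + 47/80 ≠ 0; add g_3 = -⅖x - 3/16y² + 47/80 to the basis.

S(f_1,g_3): lcm = xy. S = -3/20x - 15/32y³ - 3/16y² + 47/32y - 53/80.
  reduce S modulo (f_1, f_2, g_3):
  remainder -15/32y³ - 15/128y² + 47/32y - 113/128 ≠ 0; add g_4 = -15/32y³ - 15/128y² + 47/32y - 113/128 to the basis.

The other S-polynomials (S(f_2,g_3), S(f_1,g_4), S(f_2,g_4), S(g_3,g_4)) all reduce to 0 modulo the current basis, so we have a Gröbner basis.
Inter-reduce: drop elements whose leading term is divisible by another's, tail-reduce, and make monic.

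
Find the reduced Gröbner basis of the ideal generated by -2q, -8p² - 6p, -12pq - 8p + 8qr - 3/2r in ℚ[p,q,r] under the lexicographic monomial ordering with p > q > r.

G = {p + 3/16r, q, r² - 4r}

f_1 = -2q, LT = q.
f_2 = -8p² - 6p, LT = p².
f_3 = -12pq - 8p + 8qr - 3/2r, LT = pq.

S(f_1,f_3): lcm = pq. S = -⅔p + ⅔qr - ⅛r.
  leading term p: no divisor's leading term divides it; move -⅔p to the remainder.
  leading term qr: subtract (-⅓r)·f_1 from ⅔qr - ⅛r → -⅛r
  leading term r: no divisor's leading term divides it; move -⅛r to the remainder.
  remainder -⅔p - ⅛r ≠ 0; add g_4 = -⅔p - ⅛r to the basis.

S(f_2,f_3): lcm = p²q. S = -⅔p² + ⅔pqr + ¾pq - ⅛pr.
  leading term p²: subtract (1/12)·f_2 from -⅔p² + ⅔pqr + ¾pq - ⅛pr → ⅔pqr + ¾pq - ⅛pr + ½p
  leading term pqr: subtract (-⅓pr)·f_1 from ⅔pqr + ¾pq - ⅛pr + ½p → ¾pq - ⅛pr + ½p
  leading term pq: subtract (-⅜p)·f_1 from ¾pq - ⅛pr + ½p → -⅛pr + ½p
  leading term pr: subtract (3/16r)·g_4 from -⅛pr + ½p → ½p + 3/128r²
  leading term p: subtract (-¾)·g_4 from ½p + 3/128r² → 3/128r² - 3/32r
  leading term r²: no divisor's leading term divides it; move 3/128r² to the remainder.
  leading term r: no divisor's leading term divides it; move -3/32r to the remainder.
  remainder 3/128r² - 3/32r ≠ 0; add g_5 = 3/128r² - 3/32r to the basis.

The other S-polynomials (S(f_1,f_2), S(f_1,g_4), S(f_2,g_4), S(f_3,g_4), S(f_1,g_5), S(f_2,g_5), S(f_3,g_5), S(g_4,g_5)) all reduce to 0 modulo the current basis, so we have a Gröbner basis.
Inter-reduce: drop elements whose leading term is divisible by another's, tail-reduce, and make monic.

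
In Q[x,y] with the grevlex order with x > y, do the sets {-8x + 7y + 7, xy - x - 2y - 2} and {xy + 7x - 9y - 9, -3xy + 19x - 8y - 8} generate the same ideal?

Yes, the ideals are equal.

Equality of ideals is decidable: compute both reduced Gröbner bases (unique for the ordering) and check whether they agree.
Buchberger on the first generating set:
f_1 = -8x + 7y + 7, LT = x.
f_2 = xy - x - 2y - 2, LT = xy.

S(f_1,f_2): lcm = xy. S = -7/8y^2 + x + 9/8y + 2.
  leading term y^2: no divisor's leading term divides it; move -7/8y^2 to the remainder.
  leading term x: subtract (-1/8)·f_1 from x + 9/8y + 2 → 2y + 23/8
  leading term y: no divisor's leading term divides it; move 2y to the remainder.
  leading term 1: no divisor's leading term divides it; move 23/8 to the remainder.
  remainder -7/8y^2 + 2y + 23/8 ≠ 0; add g_3 = -7/8y^2 + 2y + 23/8 to the basis.

The other S-polynomials (S(f_1,g_3), S(f_2,g_3)) all reduce to 0 modulo the current basis, so we have a Gröbner basis.
Inter-reduce: drop elements whose leading term is divisible by another's, tail-reduce, and make monic.
Reduced Gröbner basis: {y^2 - 16/7y - 23/7, x - 7/8y - 7/8}.

Buchberger on the second generating set:
h_1 = xy + 7x - 9y - 9, LT = xy.
h_2 = -3xy + 19x - 8y - 8, LT = xy.

S(h_1,h_2): lcm = xy. S = 40/3x - 35/3y - 35/3.
  leading term x: no divisor's leading term divides it; move 40/3x to the remainder.
  leading term y: no divisor's leading term divides it; move -35/3y to the remainder.
  leading term 1: no divisor's leading term divides it; move -35/3 to the remainder.
  remainder 40/3x - 35/3y - 35/3 ≠ 0; add k_3 = 40/3x - 35/3y - 35/3 to the basis.

S(h_1,k_3): lcm = xy. S = 7/8y^2 + 7x - 65/8y - 9.
  leading term y^2: no divisor's leading term divides it; move 7/8y^2 to the remainder.
  leading term x: subtract (21/40)·k_3 from 7x - 65/8y - 9 → -2y - 23/8
  leading term y: no divisor's leading term divides it; move -2y to the remainder.
  leading term 1: no divisor's leading term divides it; move -23/8 to the remainder.
  remainder 7/8y^2 - 2y - 23/8 ≠ 0; add k_4 = 7/8y^2 - 2y - 23/8 to the basis.

The other S-polynomials (S(h_2,k_3), S(h_1,k_4), S(h_2,k_4), S(k_3,k_4)) all reduce to 0 modulo the current basis, so we have a Gröbner basis.
Inter-reduce: drop elements whose leading term is divisible by another's, tail-reduce, and make monic.
Reduced Gröbner basis: {y^2 - 16/7y - 23/7, x - 7/8y - 7/8}.

Same reduced basis, so the two generating sets span the same ideal.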